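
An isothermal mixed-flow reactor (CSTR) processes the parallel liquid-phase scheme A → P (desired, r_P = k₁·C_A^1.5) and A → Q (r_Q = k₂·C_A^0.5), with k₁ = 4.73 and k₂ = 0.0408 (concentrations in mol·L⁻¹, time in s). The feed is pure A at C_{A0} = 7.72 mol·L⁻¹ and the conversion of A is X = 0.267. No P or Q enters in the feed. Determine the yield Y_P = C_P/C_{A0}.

0.267

Exit C_A = C_{A0}(1−X) = 7.72×0.733 = 5.659 mol·L⁻¹.
In a CSTR the entire volume is at exit conditions, so r_P = 4.73×5.659^1.5 = 63.67 and r_Q = 0.0408×5.659^0.5 = 0.09706.
Fraction of consumed A going to P: r_P/(r_P+r_Q) = 0.9985.
C_P = 0.9985·C_{A0}·X = 0.9985×7.72×0.267 = 2.06 mol·L⁻¹; Y_P = C_P/C_{A0} = 0.267.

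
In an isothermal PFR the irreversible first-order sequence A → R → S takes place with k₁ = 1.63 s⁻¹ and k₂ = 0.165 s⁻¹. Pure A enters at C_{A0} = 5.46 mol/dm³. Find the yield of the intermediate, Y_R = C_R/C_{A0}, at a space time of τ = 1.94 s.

The intermediate concentration in a first-order A→B→C sequence is C_R = k₁C_{A0}(e^(−k₁τ) − e^(−k₂τ))/(k₂−k₁).
e^(−k₁τ) = e^(−1.63×1.94) = e^(−3.162) = 0.04233; e^(−k₂τ) = e^(−0.3201) = 0.7261.
C_R = 1.63×5.46/(0.165−1.63) × (0.04233−0.7261) = (-6.075)×(-0.6837) = 4.154 mol/dm³.
Y_R = C_R/C_{A0} = 4.154/5.46 = 0.761.

0.761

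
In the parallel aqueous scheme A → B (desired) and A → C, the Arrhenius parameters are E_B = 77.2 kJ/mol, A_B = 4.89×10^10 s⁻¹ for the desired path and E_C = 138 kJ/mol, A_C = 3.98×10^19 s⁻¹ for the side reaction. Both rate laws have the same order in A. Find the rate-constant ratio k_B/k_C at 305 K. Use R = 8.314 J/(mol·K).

31.8

k_B/k_C = (A_B/A_C)·exp[−(E_B−E_C)/(RT)] = (A_B/A_C)·exp[(E_C−E_B)/(RT)].
(E_C−E_B)/(RT) = (138−77.2)×10³/(8.314×305) = 60800/2536 = 23.98.
k_B/k_C = (4.89×10^10/3.98×10^19)·exp(23.98) = 1.229×10^-9 × 2.589×10^10 = 31.8.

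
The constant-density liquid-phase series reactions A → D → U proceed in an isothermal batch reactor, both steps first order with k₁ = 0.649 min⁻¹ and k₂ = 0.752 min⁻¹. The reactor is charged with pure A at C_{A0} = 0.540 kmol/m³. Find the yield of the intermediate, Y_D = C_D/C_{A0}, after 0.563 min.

0.246

For first-order series with pure A initially, C_D(t) = k₁C_{A0}/(k₂−k₁)·(e^(−k₁t) − e^(−k₂t)).
e^(−k₁t) = e^(−0.649×0.563) = e^(−0.3654) = 0.6939; e^(−k₂t) = e^(−0.4234) = 0.6548.
C_D = 0.649×0.540/(0.752−0.649) × (0.6939−0.6548) = 3.403×0.03910 = 0.1330 kmol/m³.
Y_D = C_D/C_{A0} = 0.1330/0.540 = 0.246.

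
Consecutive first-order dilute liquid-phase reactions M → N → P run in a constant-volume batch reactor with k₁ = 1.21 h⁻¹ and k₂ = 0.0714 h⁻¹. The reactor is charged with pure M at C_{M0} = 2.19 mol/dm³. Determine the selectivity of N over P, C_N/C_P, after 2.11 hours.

9.16

Solving the coupled first-order balances gives C_N(t) = [k₁/(k₂−k₁)]·C_{M0}·(e^(−k₁t) − e^(−k₂t)).
e^(−k₁t) = e^(−1.21×2.11) = e^(−2.553) = 0.07784; e^(−k₂t) = e^(−0.1507) = 0.8601.
C_N = 1.21×2.19/(0.0714−1.21) × (0.07784−0.8601) = (-2.327)×(-0.7823) = 1.821 mol/dm³.
C_M = C_{M0}e^(−k₁t) = 0.1705 mol/dm³, so C_P = C_{M0}−C_M−C_N = 0.1988 mol/dm³; C_N/C_P = 9.16.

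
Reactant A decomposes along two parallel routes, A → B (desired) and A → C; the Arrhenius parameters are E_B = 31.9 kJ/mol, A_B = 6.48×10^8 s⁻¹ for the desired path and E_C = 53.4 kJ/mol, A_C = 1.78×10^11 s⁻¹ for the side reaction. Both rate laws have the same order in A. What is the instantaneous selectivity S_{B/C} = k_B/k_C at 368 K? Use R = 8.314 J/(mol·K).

4.10

k_B/k_C = (A_B/A_C)·exp[−(E_B−E_C)/(RT)] = (A_B/A_C)·exp[(E_C−E_B)/(RT)].
(E_C−E_B)/(RT) = (53.4−31.9)×10³/(8.314×368) = 21500/3060 = 7.027.
k_B/k_C = (6.48×10^8/1.78×10^11)·exp(7.027) = 0.003640 × 1127 = 4.10.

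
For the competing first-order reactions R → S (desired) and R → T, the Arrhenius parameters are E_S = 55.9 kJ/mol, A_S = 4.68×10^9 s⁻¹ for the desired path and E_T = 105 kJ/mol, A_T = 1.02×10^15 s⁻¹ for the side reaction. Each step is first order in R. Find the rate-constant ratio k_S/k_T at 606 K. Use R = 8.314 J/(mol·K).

0.0783

k_S/k_T = (A_S/A_T)·exp[−(E_S−E_T)/(RT)] = (A_S/A_T)·exp[(E_T−E_S)/(RT)].
(E_T−E_S)/(RT) = (105−55.9)×10³/(8.314×606) = 49100/5038 = 9.745.
k_S/k_T = (4.68×10^9/1.02×10^15)·exp(9.745) = 4.588×10^-6 × 17075 = 0.0783.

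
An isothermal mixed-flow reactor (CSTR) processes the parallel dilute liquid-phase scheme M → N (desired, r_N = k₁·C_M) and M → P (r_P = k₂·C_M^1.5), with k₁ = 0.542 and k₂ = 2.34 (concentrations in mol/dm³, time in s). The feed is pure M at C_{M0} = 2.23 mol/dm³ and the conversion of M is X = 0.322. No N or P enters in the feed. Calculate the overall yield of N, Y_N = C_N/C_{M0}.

0.0510

Exit C_M = C_{M0}(1−X) = 2.23×0.678 = 1.512 mol/dm³.
A CSTR operates uniformly at the exit composition, giving r_N = 0.8195 and r_P = 4.350 (each k·C_M^n at C_M = 1.512).
Fraction of consumed M going to N: r_N/(r_N+r_P) = 0.1585.
C_N = 0.1585·C_{M0}·X = 0.1585×2.23×0.322 = 0.114 mol/dm³; Y_N = C_N/C_{M0} = 0.0510.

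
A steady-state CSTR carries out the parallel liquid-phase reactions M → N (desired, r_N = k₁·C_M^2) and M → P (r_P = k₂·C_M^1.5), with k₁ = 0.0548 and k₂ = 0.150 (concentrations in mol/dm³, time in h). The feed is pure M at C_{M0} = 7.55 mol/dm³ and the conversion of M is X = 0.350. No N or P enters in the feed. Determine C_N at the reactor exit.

Exit C_M = C_{M0}(1−X) = 7.55×0.650 = 4.907 mol/dm³.
A CSTR operates uniformly at the exit composition, giving r_N = 1.320 and r_P = 1.631 (each k·C_M^n at C_M = 4.907).
Fraction of consumed M going to N: r_N/(r_N+r_P) = 0.4473.
C_N = 0.4473·C_{M0}·X = 0.4473×7.55×0.350 = 1.18 mol/dm³.

1.18 mol/dm³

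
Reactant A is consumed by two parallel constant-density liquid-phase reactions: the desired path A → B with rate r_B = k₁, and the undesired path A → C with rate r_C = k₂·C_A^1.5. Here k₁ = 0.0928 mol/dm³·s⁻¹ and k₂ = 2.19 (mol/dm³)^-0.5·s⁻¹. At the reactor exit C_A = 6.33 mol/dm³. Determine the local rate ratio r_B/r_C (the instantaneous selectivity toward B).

S_{B/C} = r_B/r_C = (k₁)/(k₂·C_A^1.5) = (k₁/k₂)·C_A^-1.5.
= (0.0928) / (2.19×6.330^1.5) = 0.09280/34.88 = 0.00266.
The undesired path is higher order in A, so low C_A (CSTR or dilute feed) favours B.

0.00266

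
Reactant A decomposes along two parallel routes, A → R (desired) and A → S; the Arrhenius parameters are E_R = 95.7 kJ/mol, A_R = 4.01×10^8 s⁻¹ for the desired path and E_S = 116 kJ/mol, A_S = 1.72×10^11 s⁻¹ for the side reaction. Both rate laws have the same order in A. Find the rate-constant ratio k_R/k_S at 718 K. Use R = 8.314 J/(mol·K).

0.0699

Since both paths have the same order in A, the concentration cancels and S_{R/S} = k_R/k_S = (A_R/A_S)·exp[(E_S−E_R)/(RT)].
(E_S−E_R)/(RT) = (116−95.7)×10³/(8.314×718) = 20300/5969 = 3.401.
k_R/k_S = (4.01×10^8/1.72×10^11)·exp(3.401) = 0.002331 × 29.98 = 0.0699.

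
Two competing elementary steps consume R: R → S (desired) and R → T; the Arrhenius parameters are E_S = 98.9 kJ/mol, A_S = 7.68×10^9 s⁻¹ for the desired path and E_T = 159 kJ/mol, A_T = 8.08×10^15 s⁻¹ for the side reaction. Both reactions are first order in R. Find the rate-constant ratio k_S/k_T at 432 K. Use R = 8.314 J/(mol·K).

With equal orders, S_{S/T} = k_S/k_T = (A_S/A_T)·exp[(E_T−E_S)/(RT)].
(E_T−E_S)/(RT) = (159−98.9)×10³/(8.314×432) = 60100/3592 = 16.73.
k_S/k_T = (7.68×10^9/8.08×10^15)·exp(16.73) = 9.505×10^-7 × 1.850×10^7 = 17.6.
Since E_S < E_T, lowering the temperature improves selectivity toward S.

17.6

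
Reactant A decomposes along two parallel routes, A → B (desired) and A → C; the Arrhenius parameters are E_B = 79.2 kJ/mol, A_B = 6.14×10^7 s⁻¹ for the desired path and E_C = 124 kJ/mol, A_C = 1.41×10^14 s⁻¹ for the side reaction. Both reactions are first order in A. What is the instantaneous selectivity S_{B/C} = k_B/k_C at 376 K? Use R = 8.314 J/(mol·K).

0.729

With equal orders, S_{B/C} = k_B/k_C = (A_B/A_C)·exp[(E_C−E_B)/(RT)].
(E_C−E_B)/(RT) = (124−79.2)×10³/(8.314×376) = 44800/3126 = 14.33.
k_B/k_C = (6.14×10^7/1.41×10^14)·exp(14.33) = 4.355×10^-7 × 1.675×10^6 = 0.729.
Since E_B < E_C, lowering the temperature improves selectivity toward B.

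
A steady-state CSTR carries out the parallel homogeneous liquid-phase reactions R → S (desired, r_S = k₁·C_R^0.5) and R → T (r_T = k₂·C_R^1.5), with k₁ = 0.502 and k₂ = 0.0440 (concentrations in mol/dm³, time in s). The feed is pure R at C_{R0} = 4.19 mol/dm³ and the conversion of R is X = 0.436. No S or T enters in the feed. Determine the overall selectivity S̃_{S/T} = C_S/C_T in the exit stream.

4.83

Exit C_R = C_{R0}(1−X) = 4.19×0.564 = 2.363 mol/dm³.
Rates in a CSTR are evaluated at the outlet concentration: r_S = 0.502×2.363^0.5 = 0.7717, r_T = 0.0440×2.363^1.5 = 0.1598.
Overall selectivity = C_S/C_T = r_Sτ/(r_Tτ) = r_S/r_T = 4.83.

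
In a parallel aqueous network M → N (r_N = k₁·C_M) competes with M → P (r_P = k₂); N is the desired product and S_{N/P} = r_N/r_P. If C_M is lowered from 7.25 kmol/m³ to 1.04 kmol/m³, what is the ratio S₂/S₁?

S_{N/P} = (k₁/k₂)·C_M, so S₂/S₁ = (C_{M,2}/C_{M,1}).
= 1.04/7.25 = 0.143.
Selectivity toward N falls as C_M falls — high-concentration operation is favoured.

0.143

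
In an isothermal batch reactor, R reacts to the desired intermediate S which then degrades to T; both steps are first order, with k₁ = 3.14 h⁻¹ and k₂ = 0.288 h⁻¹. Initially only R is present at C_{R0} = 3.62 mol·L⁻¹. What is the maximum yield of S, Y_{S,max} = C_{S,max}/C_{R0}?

For a first-order series the maximum intermediate yield is C_{S,max}/C_{R0} = (k₁/k₂)^[k₂/(k₂−k₁)].
= (3.14/0.288)^(0.288/(0.288−3.14)) = (10.90)^(-0.1010) = 0.7856.

0.786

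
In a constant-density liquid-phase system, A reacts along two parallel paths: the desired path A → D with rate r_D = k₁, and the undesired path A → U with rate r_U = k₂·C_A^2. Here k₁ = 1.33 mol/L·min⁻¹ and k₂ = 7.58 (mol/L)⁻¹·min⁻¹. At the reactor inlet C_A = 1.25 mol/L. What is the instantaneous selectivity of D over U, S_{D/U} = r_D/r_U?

0.112

S_{D/U} = r_D/r_U = (k₁)/(k₂·C_A^2) = (k₁/k₂)·C_A^-2.
= (1.33) / (7.58×1.250^2) = 1.330/11.84 = 0.112.
The undesired path is higher order in A, so low C_A (CSTR or dilute feed) favours D.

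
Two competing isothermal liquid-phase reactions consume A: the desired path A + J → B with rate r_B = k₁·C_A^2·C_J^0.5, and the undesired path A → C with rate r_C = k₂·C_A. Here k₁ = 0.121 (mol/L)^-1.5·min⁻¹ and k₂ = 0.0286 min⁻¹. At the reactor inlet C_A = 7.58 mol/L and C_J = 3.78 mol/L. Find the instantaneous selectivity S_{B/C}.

62.3

S_{B/C} = r_B/r_C = (k₁·C_A^2·C_J^0.5)/(k₂·C_A) = (k₁/k₂)·C_A·C_J^0.5.
= (0.121×7.580^2×3.780^0.5) / (0.0286×7.580) = 13.52/0.2168 = 62.3.
Since the desired path is higher order in A, keeping C_A high (PFR or concentrated feed) favours B.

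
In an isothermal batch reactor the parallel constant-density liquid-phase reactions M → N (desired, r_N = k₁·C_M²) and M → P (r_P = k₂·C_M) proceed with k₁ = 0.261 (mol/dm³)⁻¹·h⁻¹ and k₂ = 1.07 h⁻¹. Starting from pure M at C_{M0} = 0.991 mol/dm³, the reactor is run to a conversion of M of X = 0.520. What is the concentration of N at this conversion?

0.0778 mol/dm³

C_M = C_{M0}(1−X) = 0.4757 mol/dm³.
Along a PFR/batch, dC_P/dC_M = −r_P/(r_N+r_P) = −k₂/(k₂+k₁·C_M).
Integrating from C_{M0} to C_M: C_P = (1.07/0.261)·ln[(1.07+0.261·0.991)/(1.07+0.261·0.476)] = 4.100·ln(1.329/1.194) = 0.4375 mol/dm³.
Then C_N = (C_{M0}−C_M) − C_P = 0.5153 − 0.4375 = 0.07778 mol/dm³.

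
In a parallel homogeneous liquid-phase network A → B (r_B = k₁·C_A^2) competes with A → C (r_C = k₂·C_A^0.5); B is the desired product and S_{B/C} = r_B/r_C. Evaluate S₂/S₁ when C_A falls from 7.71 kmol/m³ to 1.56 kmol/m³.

S_{B/C} = (k₁/k₂)·C_A^1.5, so S₂/S₁ = (C_{A,2}/C_{A,1})^1.5.
= (1.56/7.71)^1.5 = (0.2023)^1.5 = 0.0910.

0.0910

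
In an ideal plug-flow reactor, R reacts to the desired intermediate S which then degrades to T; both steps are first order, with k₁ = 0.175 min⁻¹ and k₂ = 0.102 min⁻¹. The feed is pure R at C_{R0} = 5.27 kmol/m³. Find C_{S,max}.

2.48 kmol/m³

Evaluating C_S at τ_opt = ln(k₂/k₁)/(k₂−k₁) gives C_{S,max}/C_{R0} = (k₁/k₂)^[k₂/(k₂−k₁)].
= (0.175/0.102)^(0.102/(0.102−0.175)) = (1.716)^(-1.397) = 0.4704.
C_{S,max} = 0.4704×5.27 = 2.48 kmol/m³.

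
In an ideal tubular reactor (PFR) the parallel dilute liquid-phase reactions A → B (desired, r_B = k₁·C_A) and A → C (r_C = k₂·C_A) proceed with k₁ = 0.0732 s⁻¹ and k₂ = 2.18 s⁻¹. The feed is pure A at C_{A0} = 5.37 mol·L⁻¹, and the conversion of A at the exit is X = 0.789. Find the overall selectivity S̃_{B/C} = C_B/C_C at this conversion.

0.0336

C_A = C_{A0}(1−X) = 1.133 mol·L⁻¹.
Both paths are first order in A, so the instantaneous fraction to B is constant: dC_B/d(−C_A) = k₁/(k₁+k₂) = 0.03249.
C_B = 0.03249·(C_{A0}−C_A) = 0.03249×4.237 = 0.138 mol·L⁻¹.
C_C = (C_{A0}−C_A)−C_B = 4.099 mol·L⁻¹; S̃_{B/C} = 0.1376/4.099 = 0.0336.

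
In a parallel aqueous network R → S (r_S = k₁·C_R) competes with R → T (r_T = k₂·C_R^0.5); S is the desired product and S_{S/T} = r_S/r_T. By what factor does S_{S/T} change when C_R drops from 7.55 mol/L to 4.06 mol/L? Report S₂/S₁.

S_{S/T} = (k₁/k₂)·C_R^0.5, so S₂/S₁ = (C_{R,2}/C_{R,1})^0.5.
= (4.06/7.55)^0.5 = (0.5377)^0.5 = 0.733.

0.733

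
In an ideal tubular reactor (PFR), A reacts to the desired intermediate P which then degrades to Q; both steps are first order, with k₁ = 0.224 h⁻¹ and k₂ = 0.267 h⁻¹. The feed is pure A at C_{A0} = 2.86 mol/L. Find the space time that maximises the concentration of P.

4.08 h

Setting dC_P/dτ = 0 gives τ_opt = ln(k₂/k₁)/(k₂−k₁).
= ln(0.267/0.224)/(0.267−0.224) = ln(1.192)/0.04300 = 0.1756/0.04300 = 4.08 h.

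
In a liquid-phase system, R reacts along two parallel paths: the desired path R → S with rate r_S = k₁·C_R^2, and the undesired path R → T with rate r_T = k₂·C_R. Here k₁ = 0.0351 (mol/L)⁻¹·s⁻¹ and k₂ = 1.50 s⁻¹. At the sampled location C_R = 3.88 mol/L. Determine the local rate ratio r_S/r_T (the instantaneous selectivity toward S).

S_{S/T} = r_S/r_T = (k₁·C_R^2)/(k₂·C_R) = (k₁/k₂)·C_R.
= (0.0351×3.880^2) / (1.50×3.880) = 0.5284/5.820 = 0.0908.

0.0908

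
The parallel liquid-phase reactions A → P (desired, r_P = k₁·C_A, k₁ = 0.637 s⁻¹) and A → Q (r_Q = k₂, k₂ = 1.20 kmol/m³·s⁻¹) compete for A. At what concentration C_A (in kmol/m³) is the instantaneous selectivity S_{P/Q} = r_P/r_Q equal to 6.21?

11.7 kmol/m³

S_{P/Q} = (k₁/k₂)·C_A ⇒ C_A = S·k₂/k₁.
= 6.21×1.20/0.637 = 11.7 kmol/m³.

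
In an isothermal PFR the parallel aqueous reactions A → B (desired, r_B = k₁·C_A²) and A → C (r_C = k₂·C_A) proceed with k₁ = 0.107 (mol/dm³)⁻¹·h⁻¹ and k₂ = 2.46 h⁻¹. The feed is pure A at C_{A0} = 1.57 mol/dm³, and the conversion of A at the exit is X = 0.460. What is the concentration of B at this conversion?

0.0360 mol/dm³

C_A = C_{A0}(1−X) = 0.8478 mol/dm³.
Along a PFR/batch, dC_C/dC_A = −r_C/(r_B+r_C) = −k₂/(k₂+k₁·C_A).
Integrating from C_{A0} to C_A: C_C = (2.46/0.107)·ln[(2.46+0.107·1.57)/(2.46+0.107·0.848)] = 22.99·ln(2.628/2.551) = 0.6862 mol/dm³.
Then C_B = (C_{A0}−C_A) − C_C = 0.7222 − 0.6862 = 0.03603 mol/dm³.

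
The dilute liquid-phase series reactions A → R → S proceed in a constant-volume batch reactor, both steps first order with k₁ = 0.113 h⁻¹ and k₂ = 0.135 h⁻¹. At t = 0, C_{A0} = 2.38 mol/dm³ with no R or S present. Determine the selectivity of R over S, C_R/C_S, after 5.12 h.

Solving the coupled first-order balances gives C_R(t) = [k₁/(k₂−k₁)]·C_{A0}·(e^(−k₁t) − e^(−k₂t)).
e^(−k₁t) = e^(−0.113×5.12) = e^(−0.5786) = 0.5607; e^(−k₂t) = e^(−0.6912) = 0.5010.
C_R = 0.113×2.38/(0.135−0.113) × (0.5607−0.5010) = 12.22×0.05973 = 0.7302 mol/dm³.
C_A = C_{A0}e^(−k₁t) = 1.334 mol/dm³, so C_S = C_{A0}−C_A−C_R = 0.3153 mol/dm³; C_R/C_S = 2.32.

2.32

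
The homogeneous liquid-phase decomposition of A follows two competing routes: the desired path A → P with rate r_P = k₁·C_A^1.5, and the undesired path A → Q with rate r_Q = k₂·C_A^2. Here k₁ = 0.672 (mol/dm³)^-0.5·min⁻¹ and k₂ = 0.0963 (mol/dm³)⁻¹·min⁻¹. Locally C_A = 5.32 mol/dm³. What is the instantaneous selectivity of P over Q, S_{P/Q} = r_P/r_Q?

3.03

S_{P/Q} = r_P/r_Q = (k₁·C_A^1.5)/(k₂·C_A^2) = (k₁/k₂)·C_A^-0.5.
= (0.672×5.320^1.5) / (0.0963×5.320^2) = 8.246/2.726 = 3.03.
The undesired path is higher order in A, so low C_A (CSTR or dilute feed) favours P.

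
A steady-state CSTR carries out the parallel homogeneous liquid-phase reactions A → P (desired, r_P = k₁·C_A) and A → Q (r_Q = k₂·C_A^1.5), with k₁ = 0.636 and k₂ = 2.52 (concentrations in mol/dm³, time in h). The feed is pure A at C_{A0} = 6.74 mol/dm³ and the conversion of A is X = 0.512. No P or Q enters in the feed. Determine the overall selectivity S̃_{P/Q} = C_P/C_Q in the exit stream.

0.139

Exit C_A = C_{A0}(1−X) = 6.74×0.488 = 3.289 mol/dm³.
Rates in a CSTR are evaluated at the outlet concentration: r_P = 0.636×3.289 = 2.092, r_Q = 2.52×3.289^1.5 = 15.03.
Overall selectivity = C_P/C_Q = r_Pτ/(r_Qτ) = r_P/r_Q = 0.139.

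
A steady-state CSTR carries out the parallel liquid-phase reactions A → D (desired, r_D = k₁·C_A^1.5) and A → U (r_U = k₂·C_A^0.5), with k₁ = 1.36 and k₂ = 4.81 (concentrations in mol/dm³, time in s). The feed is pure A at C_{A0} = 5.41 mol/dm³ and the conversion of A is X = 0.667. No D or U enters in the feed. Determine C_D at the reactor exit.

Exit C_A = C_{A0}(1−X) = 5.41×0.333 = 1.802 mol/dm³.
A CSTR operates uniformly at the exit composition, giving r_D = 3.289 and r_U = 6.456 (each k·C_A^n at C_A = 1.802).
Fraction of consumed A going to D: r_D/(r_D+r_U) = 0.3375.
C_D = 0.3375·C_{A0}·X = 0.3375×5.41×0.667 = 1.22 mol/dm³.

1.22 mol/dm³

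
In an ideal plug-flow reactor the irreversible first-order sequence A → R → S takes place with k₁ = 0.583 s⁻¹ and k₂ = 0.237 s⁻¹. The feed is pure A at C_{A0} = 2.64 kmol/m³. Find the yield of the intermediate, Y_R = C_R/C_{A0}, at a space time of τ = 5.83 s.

0.367

For first-order series with pure A initially, C_R(τ) = k₁C_{A0}/(k₂−k₁)·(e^(−k₁τ) − e^(−k₂τ)).
e^(−k₁τ) = e^(−0.583×5.83) = e^(−3.399) = 0.03341; e^(−k₂τ) = e^(−1.382) = 0.2511.
C_R = 0.583×2.64/(0.237−0.583) × (0.03341−0.2511) = (-4.448)×(-0.2177) = 0.9686 kmol/m³.
Y_R = C_R/C_{A0} = 0.9686/2.64 = 0.367.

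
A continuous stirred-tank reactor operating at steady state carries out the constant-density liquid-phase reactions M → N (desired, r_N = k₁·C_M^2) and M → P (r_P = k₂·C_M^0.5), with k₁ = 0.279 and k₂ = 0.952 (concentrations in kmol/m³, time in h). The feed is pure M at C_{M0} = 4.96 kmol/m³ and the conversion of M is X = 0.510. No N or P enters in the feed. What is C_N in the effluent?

1.33 kmol/m³

Exit C_M = C_{M0}(1−X) = 4.96×0.490 = 2.430 kmol/m³.
Rates in a CSTR are evaluated at the outlet concentration: r_N = 0.279×2.430^2 = 1.648, r_P = 0.952×2.430^0.5 = 1.484.
Fraction of consumed M going to N: r_N/(r_N+r_P) = 0.5262.
C_N = 0.5262·C_{M0}·X = 0.5262×4.96×0.510 = 1.33 kmol/m³.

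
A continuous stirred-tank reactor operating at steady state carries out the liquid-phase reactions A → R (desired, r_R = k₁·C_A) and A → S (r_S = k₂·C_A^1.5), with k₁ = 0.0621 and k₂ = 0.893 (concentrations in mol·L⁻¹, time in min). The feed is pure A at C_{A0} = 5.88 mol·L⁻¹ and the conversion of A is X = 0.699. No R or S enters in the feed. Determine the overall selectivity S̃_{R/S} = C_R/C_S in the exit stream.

0.0523

Exit C_A = C_{A0}(1−X) = 5.88×0.301 = 1.770 mol·L⁻¹.
A CSTR operates uniformly at the exit composition, giving r_R = 0.1099 and r_S = 2.103 (each k·C_A^n at C_A = 1.770).
Overall selectivity = C_R/C_S = r_Rτ/(r_Sτ) = r_R/r_S = 0.0523.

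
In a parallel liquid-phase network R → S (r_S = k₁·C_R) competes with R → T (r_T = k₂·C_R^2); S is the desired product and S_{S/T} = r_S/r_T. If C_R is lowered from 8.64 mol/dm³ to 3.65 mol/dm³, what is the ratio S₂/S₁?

2.37

S_{S/T} = (k₁/k₂)·C_R⁻¹, so S₂/S₁ = (C_{R,2}/C_{R,1})⁻¹.
= 8.64/3.65 = 2.37.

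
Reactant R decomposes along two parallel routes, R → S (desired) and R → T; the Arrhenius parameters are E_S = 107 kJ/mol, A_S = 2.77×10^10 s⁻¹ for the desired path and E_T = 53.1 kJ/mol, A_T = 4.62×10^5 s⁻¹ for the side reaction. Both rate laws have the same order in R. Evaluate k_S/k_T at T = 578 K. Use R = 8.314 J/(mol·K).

Since both paths have the same order in R, the concentration cancels and S_{S/T} = k_S/k_T = (A_S/A_T)·exp[(E_T−E_S)/(RT)].
(E_T−E_S)/(RT) = (53.1−107)×10³/(8.314×578) = -53900/4805 = -11.22.
k_S/k_T = (2.77×10^10/4.62×10^5)·exp(-11.22) = 59957 × 1.345×10^-5 = 0.807.
Since E_S > E_T, raising the temperature improves selectivity toward S.

0.807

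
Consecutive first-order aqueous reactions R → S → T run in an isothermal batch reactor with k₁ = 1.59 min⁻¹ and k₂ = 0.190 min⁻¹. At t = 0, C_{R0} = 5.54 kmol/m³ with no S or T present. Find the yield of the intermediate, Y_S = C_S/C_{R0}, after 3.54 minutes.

The intermediate concentration in a first-order A→B→C sequence is C_S = k₁C_{R0}(e^(−k₁t) − e^(−k₂t))/(k₂−k₁).
e^(−k₁t) = e^(−1.59×3.54) = e^(−5.629) = 0.003594; e^(−k₂t) = e^(−0.6726) = 0.5104.
C_S = 1.59×5.54/(0.190−1.59) × (0.003594−0.5104) = (-6.292)×(-0.5068) = 3.189 kmol/m³.
Y_S = C_S/C_{R0} = 3.189/5.54 = 0.576.

0.576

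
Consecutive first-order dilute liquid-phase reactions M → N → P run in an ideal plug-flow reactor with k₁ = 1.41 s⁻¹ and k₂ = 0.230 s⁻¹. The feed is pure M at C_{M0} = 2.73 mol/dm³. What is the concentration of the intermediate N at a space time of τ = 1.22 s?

Solving the coupled first-order balances gives C_N(τ) = [k₁/(k₂−k₁)]·C_{M0}·(e^(−k₁τ) − e^(−k₂τ)).
e^(−k₁τ) = e^(−1.41×1.22) = e^(−1.720) = 0.1790; e^(−k₂τ) = e^(−0.2806) = 0.7553.
C_N = 1.41×2.73/(0.230−1.41) × (0.1790−0.7553) = (-3.262)×(-0.5763) = 1.880 mol/dm³.

1.88 mol/dm³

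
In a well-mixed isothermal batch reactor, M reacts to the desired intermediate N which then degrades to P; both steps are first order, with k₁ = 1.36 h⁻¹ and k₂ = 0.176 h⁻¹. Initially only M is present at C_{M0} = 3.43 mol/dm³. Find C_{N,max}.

2.53 mol/dm³

Evaluating C_N at t_opt = ln(k₂/k₁)/(k₂−k₁) gives C_{N,max}/C_{M0} = (k₁/k₂)^[k₂/(k₂−k₁)].
= (1.36/0.176)^(0.176/(0.176−1.36)) = (7.727)^(-0.1486) = 0.7379.
C_{N,max} = 0.7379×3.43 = 2.53 mol/dm³.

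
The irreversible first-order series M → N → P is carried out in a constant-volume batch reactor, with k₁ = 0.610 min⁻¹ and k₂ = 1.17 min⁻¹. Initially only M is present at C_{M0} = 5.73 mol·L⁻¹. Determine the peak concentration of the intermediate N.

For a first-order series the maximum intermediate yield is C_{N,max}/C_{M0} = (k₁/k₂)^[k₂/(k₂−k₁)].
= (0.610/1.17)^(1.17/(1.17−0.610)) = (0.5214)^(2.089) = 0.2565.
C_{N,max} = 0.2565×5.73 = 1.47 mol·L⁻¹.

1.47 mol·L⁻¹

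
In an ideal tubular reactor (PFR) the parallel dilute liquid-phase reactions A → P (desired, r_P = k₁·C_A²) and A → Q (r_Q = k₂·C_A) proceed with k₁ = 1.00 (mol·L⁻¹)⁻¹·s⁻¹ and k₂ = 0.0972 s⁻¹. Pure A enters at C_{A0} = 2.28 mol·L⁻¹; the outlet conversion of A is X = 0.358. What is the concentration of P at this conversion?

C_A = C_{A0}(1−X) = 1.464 mol·L⁻¹.
Along a PFR/batch, dC_Q/dC_A = −r_Q/(r_P+r_Q) = −k₂/(k₂+k₁·C_A).
Integrating from C_{A0} to C_A: C_Q = (0.0972/1.00)·ln[(0.0972+1.00·2.28)/(0.0972+1.00·1.46)] = 0.09720·ln(2.377/1.561) = 0.04088 mol·L⁻¹.
Then C_P = (C_{A0}−C_A) − C_Q = 0.8162 − 0.04088 = 0.7754 mol·L⁻¹.

0.775 mol·L⁻¹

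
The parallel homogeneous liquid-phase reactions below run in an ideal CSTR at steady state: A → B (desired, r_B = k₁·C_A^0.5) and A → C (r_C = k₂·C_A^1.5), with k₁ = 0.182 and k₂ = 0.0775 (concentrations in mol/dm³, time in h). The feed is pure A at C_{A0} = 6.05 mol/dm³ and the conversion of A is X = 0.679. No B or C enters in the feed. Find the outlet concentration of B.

2.25 mol/dm³

Exit C_A = C_{A0}(1−X) = 6.05×0.321 = 1.942 mol/dm³.
In a CSTR the entire volume is at exit conditions, so r_B = 0.182×1.942^0.5 = 0.2536 and r_C = 0.0775×1.942^1.5 = 0.2097.
Fraction of consumed A going to B: r_B/(r_B+r_C) = 0.5474.
C_B = 0.5474·C_{A0}·X = 0.5474×6.05×0.679 = 2.25 mol/dm³.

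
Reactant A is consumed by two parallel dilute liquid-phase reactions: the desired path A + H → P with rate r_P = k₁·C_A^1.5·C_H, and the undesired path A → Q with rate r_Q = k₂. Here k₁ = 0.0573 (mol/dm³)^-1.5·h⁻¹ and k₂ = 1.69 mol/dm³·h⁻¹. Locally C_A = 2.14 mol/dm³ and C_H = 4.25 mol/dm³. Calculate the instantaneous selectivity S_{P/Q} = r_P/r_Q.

S_{P/Q} = r_P/r_Q = (k₁·C_A^1.5·C_H)/(k₂) = (k₁/k₂)·C_A^1.5·C_H.
= (0.0573×2.140^1.5×4.250) / (1.69) = 0.7624/1.690 = 0.451.

0.451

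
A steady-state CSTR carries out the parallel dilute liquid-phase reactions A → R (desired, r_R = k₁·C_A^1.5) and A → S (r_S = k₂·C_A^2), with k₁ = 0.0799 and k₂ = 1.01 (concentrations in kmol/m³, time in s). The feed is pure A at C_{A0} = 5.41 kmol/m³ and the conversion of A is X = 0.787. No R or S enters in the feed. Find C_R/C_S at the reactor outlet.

0.0737

Exit C_A = C_{A0}(1−X) = 5.41×0.213 = 1.152 kmol/m³.
In a CSTR the entire volume is at exit conditions, so r_R = 0.0799×1.152^1.5 = 0.09884 and r_S = 1.01×1.152^2 = 1.341.
Overall selectivity = C_R/C_S = r_Rτ/(r_Sτ) = r_R/r_S = 0.0737.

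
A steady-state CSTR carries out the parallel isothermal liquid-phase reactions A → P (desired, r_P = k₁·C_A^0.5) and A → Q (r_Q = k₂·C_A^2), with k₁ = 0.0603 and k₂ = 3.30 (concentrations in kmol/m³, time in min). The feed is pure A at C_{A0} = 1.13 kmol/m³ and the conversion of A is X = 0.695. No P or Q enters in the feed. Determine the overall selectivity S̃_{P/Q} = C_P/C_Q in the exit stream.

Exit C_A = C_{A0}(1−X) = 1.13×0.305 = 0.3447 kmol/m³.
A CSTR operates uniformly at the exit composition, giving r_P = 0.03540 and r_Q = 0.3920 (each k·C_A^n at C_A = 0.3447).
Overall selectivity = C_P/C_Q = r_Pτ/(r_Qτ) = r_P/r_Q = 0.0903.

0.0903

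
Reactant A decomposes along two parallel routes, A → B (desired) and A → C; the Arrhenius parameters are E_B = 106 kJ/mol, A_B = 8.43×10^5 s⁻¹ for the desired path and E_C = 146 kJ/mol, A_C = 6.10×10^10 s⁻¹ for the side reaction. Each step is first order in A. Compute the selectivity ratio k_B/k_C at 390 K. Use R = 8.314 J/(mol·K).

k_B/k_C = (A_B/A_C)·exp[−(E_B−E_C)/(RT)] = (A_B/A_C)·exp[(E_C−E_B)/(RT)].
(E_C−E_B)/(RT) = (146−106)×10³/(8.314×390) = 40000/3242 = 12.34.
k_B/k_C = (8.43×10^5/6.10×10^10)·exp(12.34) = 1.382×10^-5 × 2.278×10^5 = 3.15.
Since E_B < E_C, lowering the temperature improves selectivity toward B.

3.15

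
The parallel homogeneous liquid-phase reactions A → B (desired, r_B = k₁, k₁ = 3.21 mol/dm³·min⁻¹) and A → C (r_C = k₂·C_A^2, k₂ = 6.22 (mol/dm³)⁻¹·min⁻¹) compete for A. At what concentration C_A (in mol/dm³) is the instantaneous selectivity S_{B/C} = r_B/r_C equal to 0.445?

S_{B/C} = (k₁/k₂)·C_A^-2 ⇒ C_A = (S·k₂/k₁)^(-0.5).
= (0.445×6.22/3.21)^(-0.5) = (0.8623)^(-0.5) = 1.08 mol/dm³.

1.08 mol/dm³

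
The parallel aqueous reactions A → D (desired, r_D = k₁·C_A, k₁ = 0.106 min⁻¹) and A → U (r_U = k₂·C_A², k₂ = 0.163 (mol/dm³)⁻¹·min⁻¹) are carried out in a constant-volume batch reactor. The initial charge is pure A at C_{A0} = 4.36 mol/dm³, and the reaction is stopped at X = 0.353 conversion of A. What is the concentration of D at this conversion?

C_A = C_{A0}(1−X) = 2.821 mol/dm³.
Along a PFR/batch, dC_D/dC_A = −r_D/(r_D+r_U) = −k₁/(k₁+k₂·C_A).
Integrating from C_{A0} to C_A: C_D = (0.106/0.163)·ln[(0.106+0.163·4.36)/(0.106+0.163·2.82)] = 0.6503·ln(0.8167/0.5658) = 0.2387 mol/dm³.

0.239 mol/dm³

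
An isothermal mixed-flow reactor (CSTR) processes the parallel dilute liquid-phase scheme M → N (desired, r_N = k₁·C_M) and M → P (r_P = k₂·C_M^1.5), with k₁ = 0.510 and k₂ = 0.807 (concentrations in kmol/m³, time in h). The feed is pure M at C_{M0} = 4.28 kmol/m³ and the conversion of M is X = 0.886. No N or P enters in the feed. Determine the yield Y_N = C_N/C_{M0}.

Exit C_M = C_{M0}(1−X) = 4.28×0.114 = 0.4879 kmol/m³.
In a CSTR the entire volume is at exit conditions, so r_N = 0.510×0.4879 = 0.2488 and r_P = 0.807×0.4879^1.5 = 0.2750.
Fraction of consumed M going to N: r_N/(r_N+r_P) = 0.4750.
C_N = 0.4750·C_{M0}·X = 0.4750×4.28×0.886 = 1.80 kmol/m³; Y_N = C_N/C_{M0} = 0.421.

0.421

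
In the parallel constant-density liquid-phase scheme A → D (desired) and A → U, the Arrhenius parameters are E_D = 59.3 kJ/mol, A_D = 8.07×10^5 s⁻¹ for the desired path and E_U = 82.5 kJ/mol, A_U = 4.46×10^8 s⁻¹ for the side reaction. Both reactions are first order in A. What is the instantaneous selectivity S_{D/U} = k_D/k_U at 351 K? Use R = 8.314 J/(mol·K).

5.13

k_D/k_U = (A_D/A_U)·exp[−(E_D−E_U)/(RT)] = (A_D/A_U)·exp[(E_U−E_D)/(RT)].
(E_U−E_D)/(RT) = (82.5−59.3)×10³/(8.314×351) = 23200/2918 = 7.950.
k_D/k_U = (8.07×10^5/4.46×10^8)·exp(7.950) = 0.001809 × 2836 = 5.13.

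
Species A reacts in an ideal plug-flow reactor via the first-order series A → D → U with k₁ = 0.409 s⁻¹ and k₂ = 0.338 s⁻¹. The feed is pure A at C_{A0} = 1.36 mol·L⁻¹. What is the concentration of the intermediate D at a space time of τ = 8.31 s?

0.210 mol·L⁻¹

For first-order series with pure A initially, C_D(τ) = k₁C_{A0}/(k₂−k₁)·(e^(−k₁τ) − e^(−k₂τ)).
e^(−k₁τ) = e^(−0.409×8.31) = e^(−3.399) = 0.03341; e^(−k₂τ) = e^(−2.809) = 0.06028.
C_D = 0.409×1.36/(0.338−0.409) × (0.03341−0.06028) = (-7.834)×(-0.02686) = 0.2105 mol·L⁻¹.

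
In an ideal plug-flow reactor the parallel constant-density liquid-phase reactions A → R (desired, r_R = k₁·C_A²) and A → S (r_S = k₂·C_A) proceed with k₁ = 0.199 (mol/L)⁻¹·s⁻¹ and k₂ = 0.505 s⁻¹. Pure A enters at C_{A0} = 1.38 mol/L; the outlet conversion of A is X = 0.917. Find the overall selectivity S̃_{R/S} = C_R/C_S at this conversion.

C_A = C_{A0}(1−X) = 0.1145 mol/L.
Along a PFR/batch, dC_S/dC_A = −r_S/(r_R+r_S) = −k₂/(k₂+k₁·C_A).
Integrating from C_{A0} to C_A: C_S = (0.505/0.199)·ln[(0.505+0.199·1.38)/(0.505+0.199·0.115)] = 2.538·ln(0.7796/0.5278) = 0.9900 mol/L.
Then C_R = (C_{A0}−C_A) − C_S = 1.265 − 0.9900 = 0.2755 mol/L.
S̃_{R/S} = C_R/C_S = 0.2755/0.9900 = 0.278.

0.278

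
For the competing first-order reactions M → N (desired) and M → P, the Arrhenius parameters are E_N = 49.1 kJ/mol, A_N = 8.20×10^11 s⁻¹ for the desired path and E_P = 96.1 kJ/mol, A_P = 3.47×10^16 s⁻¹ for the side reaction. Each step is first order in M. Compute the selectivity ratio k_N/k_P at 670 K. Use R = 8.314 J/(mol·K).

k_N/k_P = (A_N/A_P)·exp[−(E_N−E_P)/(RT)] = (A_N/A_P)·exp[(E_P−E_N)/(RT)].
(E_P−E_N)/(RT) = (96.1−49.1)×10³/(8.314×670) = 47000/5570 = 8.437.
k_N/k_P = (8.20×10^11/3.47×10^16)·exp(8.437) = 2.363×10^-5 × 4617 = 0.109.

0.109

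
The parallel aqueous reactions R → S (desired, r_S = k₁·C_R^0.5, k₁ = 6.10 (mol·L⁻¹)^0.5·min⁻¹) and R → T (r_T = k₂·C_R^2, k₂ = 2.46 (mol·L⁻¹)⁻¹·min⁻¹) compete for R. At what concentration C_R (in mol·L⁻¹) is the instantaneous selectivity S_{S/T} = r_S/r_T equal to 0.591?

S_{S/T} = (k₁/k₂)·C_R^-1.5 ⇒ C_R = (S·k₂/k₁)^(1/(-1.5)).
= (0.591×2.46/6.10)^(-0.6667) = (0.2383)^(-0.6667) = 2.60 mol·L⁻¹.

2.60 mol·L⁻¹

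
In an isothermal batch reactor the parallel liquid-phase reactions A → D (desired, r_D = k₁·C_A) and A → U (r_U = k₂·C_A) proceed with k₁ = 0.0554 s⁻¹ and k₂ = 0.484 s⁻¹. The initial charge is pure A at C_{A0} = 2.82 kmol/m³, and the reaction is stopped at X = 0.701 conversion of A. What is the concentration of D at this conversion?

C_A = C_{A0}(1−X) = 0.8432 kmol/m³.
Both paths are first order in A, so the instantaneous fraction to D is constant: dC_D/d(−C_A) = k₁/(k₁+k₂) = 0.1027.
C_D = 0.1027·(C_{A0}−C_A) = 0.1027×1.977 = 0.203 kmol/m³.

0.203 kmol/m³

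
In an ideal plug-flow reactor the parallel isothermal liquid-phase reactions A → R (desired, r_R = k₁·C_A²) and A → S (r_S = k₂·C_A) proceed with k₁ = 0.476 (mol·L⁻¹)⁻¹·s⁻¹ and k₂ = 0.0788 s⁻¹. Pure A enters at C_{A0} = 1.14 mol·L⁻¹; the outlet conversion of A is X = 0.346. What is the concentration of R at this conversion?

C_A = C_{A0}(1−X) = 0.7456 mol·L⁻¹.
Along a PFR/batch, dC_S/dC_A = −r_S/(r_R+r_S) = −k₂/(k₂+k₁·C_A).
Integrating from C_{A0} to C_A: C_S = (0.0788/0.476)·ln[(0.0788+0.476·1.14)/(0.0788+0.476·0.746)] = 0.1655·ln(0.6214/0.4337) = 0.05955 mol·L⁻¹.
Then C_R = (C_{A0}−C_A) − C_S = 0.3944 − 0.05955 = 0.3349 mol·L⁻¹.

0.335 mol·L⁻¹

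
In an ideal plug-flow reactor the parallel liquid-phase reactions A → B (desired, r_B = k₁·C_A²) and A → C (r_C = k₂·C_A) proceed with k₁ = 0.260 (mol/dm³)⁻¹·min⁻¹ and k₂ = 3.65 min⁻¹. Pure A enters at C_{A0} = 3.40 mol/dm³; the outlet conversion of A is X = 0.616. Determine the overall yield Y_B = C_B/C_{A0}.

C_A = C_{A0}(1−X) = 1.306 mol/dm³.
Along a PFR/batch, dC_C/dC_A = −r_C/(r_B+r_C) = −k₂/(k₂+k₁·C_A).
Integrating from C_{A0} to C_A: C_C = (3.65/0.260)·ln[(3.65+0.260·3.40)/(3.65+0.260·1.31)] = 14.04·ln(4.534/3.989) = 1.796 mol/dm³.
Then C_B = (C_{A0}−C_A) − C_C = 2.094 − 1.796 = 0.2982 mol/dm³.
Y_B = C_B/C_{A0} = 0.2982/3.40 = 0.0877.

0.0877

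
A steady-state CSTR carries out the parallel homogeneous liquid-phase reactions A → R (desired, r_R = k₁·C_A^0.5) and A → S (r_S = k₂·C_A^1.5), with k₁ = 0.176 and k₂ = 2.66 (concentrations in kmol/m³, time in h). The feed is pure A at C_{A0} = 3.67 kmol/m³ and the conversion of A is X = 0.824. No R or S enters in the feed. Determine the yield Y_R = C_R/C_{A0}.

0.0766

Exit C_A = C_{A0}(1−X) = 3.67×0.176 = 0.6459 kmol/m³.
Rates in a CSTR are evaluated at the outlet concentration: r_R = 0.176×0.6459^0.5 = 0.1414, r_S = 2.66×0.6459^1.5 = 1.381.
Fraction of consumed A going to R: r_R/(r_R+r_S) = 0.09292.
C_R = 0.09292·C_{A0}·X = 0.09292×3.67×0.824 = 0.281 kmol/m³; Y_R = C_R/C_{A0} = 0.0766.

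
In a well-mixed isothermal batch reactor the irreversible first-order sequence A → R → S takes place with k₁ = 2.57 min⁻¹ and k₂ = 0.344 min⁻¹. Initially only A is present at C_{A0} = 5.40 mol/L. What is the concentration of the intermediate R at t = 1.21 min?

For first-order series with pure A initially, C_R(t) = k₁C_{A0}/(k₂−k₁)·(e^(−k₁t) − e^(−k₂t)).
e^(−k₁t) = e^(−2.57×1.21) = e^(−3.110) = 0.04461; e^(−k₂t) = e^(−0.4162) = 0.6595.
C_R = 2.57×5.40/(0.344−2.57) × (0.04461−0.6595) = (-6.235)×(-0.6149) = 3.834 mol/L.

3.83 mol/L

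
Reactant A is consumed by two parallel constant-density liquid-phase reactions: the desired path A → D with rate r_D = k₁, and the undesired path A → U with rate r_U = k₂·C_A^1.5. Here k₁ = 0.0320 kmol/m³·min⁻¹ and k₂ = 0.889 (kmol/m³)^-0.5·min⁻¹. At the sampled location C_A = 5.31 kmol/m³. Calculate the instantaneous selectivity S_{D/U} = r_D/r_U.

S_{D/U} = r_D/r_U = (k₁)/(k₂·C_A^1.5) = (k₁/k₂)·C_A^-1.5.
= (0.0320) / (0.889×5.310^1.5) = 0.03200/10.88 = 0.00294.

0.00294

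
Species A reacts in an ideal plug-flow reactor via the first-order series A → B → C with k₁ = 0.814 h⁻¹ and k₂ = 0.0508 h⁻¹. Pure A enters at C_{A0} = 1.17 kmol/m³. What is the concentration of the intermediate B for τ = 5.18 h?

The intermediate concentration in a first-order A→B→C sequence is C_B = k₁C_{A0}(e^(−k₁τ) − e^(−k₂τ))/(k₂−k₁).
e^(−k₁τ) = e^(−0.814×5.18) = e^(−4.217) = 0.01475; e^(−k₂τ) = e^(−0.2631) = 0.7686.
C_B = 0.814×1.17/(0.0508−0.814) × (0.01475−0.7686) = (-1.248)×(-0.7539) = 0.9408 kmol/m³.

0.941 kmol/m³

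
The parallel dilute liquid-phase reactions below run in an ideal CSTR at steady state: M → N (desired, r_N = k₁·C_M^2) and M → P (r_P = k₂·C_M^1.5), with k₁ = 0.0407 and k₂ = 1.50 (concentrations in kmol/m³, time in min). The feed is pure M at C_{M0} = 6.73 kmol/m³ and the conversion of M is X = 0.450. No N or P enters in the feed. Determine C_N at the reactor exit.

Exit C_M = C_{M0}(1−X) = 6.73×0.550 = 3.702 kmol/m³.
In a CSTR the entire volume is at exit conditions, so r_N = 0.0407×3.702^2 = 0.5576 and r_P = 1.50×3.702^1.5 = 10.68.
Fraction of consumed M going to N: r_N/(r_N+r_P) = 0.04961.
C_N = 0.04961·C_{M0}·X = 0.04961×6.73×0.450 = 0.150 kmol/m³.

0.150 kmol/m³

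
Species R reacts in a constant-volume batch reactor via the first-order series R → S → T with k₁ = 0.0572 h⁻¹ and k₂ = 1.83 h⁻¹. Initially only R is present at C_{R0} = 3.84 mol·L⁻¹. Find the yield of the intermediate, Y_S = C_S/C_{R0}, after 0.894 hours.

The intermediate concentration in a first-order A→B→C sequence is C_S = k₁C_{R0}(e^(−k₁t) − e^(−k₂t))/(k₂−k₁).
e^(−k₁t) = e^(−0.0572×0.894) = e^(−0.05114) = 0.9501; e^(−k₂t) = e^(−1.636) = 0.1948.
C_S = 0.0572×3.84/(1.83−0.0572) × (0.9501−0.1948) = 0.1239×0.7554 = 0.09359 mol·L⁻¹.
Y_S = C_S/C_{R0} = 0.09359/3.84 = 0.0244.

0.0244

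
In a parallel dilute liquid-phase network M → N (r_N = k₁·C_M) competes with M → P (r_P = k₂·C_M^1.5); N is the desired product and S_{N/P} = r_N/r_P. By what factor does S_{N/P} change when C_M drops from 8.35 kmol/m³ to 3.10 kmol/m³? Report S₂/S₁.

S_{N/P} = (k₁/k₂)·C_M^-0.5, so S₂/S₁ = (C_{M,2}/C_{M,1})^-0.5.
= (3.10/8.35)^(-0.5) = (0.3713)^(-0.5) = 1.64.

1.64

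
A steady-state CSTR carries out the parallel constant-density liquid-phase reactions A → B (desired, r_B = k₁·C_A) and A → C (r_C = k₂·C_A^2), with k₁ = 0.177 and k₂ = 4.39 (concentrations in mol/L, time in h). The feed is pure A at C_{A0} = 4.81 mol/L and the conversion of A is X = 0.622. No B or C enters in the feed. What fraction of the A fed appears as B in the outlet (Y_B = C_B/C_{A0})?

0.0135

Exit C_A = C_{A0}(1−X) = 4.81×0.378 = 1.818 mol/L.
In a CSTR the entire volume is at exit conditions, so r_B = 0.177×1.818 = 0.3218 and r_C = 4.39×1.818^2 = 14.51.
Fraction of consumed A going to B: r_B/(r_B+r_C) = 0.02169.
C_B = 0.02169·C_{A0}·X = 0.02169×4.81×0.622 = 0.0649 mol/L; Y_B = C_B/C_{A0} = 0.0135.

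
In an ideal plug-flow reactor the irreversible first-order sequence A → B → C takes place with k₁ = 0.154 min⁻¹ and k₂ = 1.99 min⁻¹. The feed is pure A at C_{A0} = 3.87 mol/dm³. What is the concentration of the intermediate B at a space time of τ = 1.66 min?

0.239 mol/dm³

The intermediate concentration in a first-order A→B→C sequence is C_B = k₁C_{A0}(e^(−k₁τ) − e^(−k₂τ))/(k₂−k₁).
e^(−k₁τ) = e^(−0.154×1.66) = e^(−0.2556) = 0.7744; e^(−k₂τ) = e^(−3.303) = 0.03676.
C_B = 0.154×3.87/(1.99−0.154) × (0.7744−0.03676) = 0.3246×0.7377 = 0.2395 mol/dm³.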